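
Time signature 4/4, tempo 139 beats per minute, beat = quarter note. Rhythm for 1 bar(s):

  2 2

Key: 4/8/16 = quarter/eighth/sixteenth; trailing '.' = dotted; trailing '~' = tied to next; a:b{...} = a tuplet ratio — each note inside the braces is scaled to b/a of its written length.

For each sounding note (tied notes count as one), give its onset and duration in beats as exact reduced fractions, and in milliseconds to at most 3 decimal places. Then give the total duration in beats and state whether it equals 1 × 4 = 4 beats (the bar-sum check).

1) 0.0ms=0b +863.309ms=2b
2) 863.309ms=2b +863.309ms=2b
Σ=4b of 4 (139bpm 4/4) — PASS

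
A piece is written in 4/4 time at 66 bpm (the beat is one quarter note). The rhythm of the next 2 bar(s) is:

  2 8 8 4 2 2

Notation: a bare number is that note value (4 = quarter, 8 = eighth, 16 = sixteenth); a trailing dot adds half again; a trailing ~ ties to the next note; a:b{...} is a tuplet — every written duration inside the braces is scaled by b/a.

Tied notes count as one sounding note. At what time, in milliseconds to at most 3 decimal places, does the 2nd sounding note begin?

note 2 onset = 2b = 1818.182ms

1. 0.0ms @ 0 + 1818.182ms (2)
2. 1818.182ms @ 2 + 454.545ms (1/2)
3. 2272.727ms @ 5/2 + 454.545ms (1/2)
4. 2727.273ms @ 3 + 909.091ms (1)
5. 3636.364ms @ 4 + 1818.182ms (2)
6. 5454.545ms @ 6 + 1818.182ms (2)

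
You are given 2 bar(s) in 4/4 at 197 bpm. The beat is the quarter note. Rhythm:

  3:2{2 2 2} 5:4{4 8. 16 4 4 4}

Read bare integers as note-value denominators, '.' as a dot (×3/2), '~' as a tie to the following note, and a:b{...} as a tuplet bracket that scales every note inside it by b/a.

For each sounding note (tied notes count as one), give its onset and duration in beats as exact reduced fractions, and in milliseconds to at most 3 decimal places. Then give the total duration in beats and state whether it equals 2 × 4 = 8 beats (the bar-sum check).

1) 0.0ms=0b +406.091ms=4/3b
2) 406.091ms=4/3b +406.091ms=4/3b
3) 812.183ms=8/3b +406.091ms=4/3b
4) 1218.274ms=4b +243.655ms=4/5b
5) 1461.929ms=24/5b +182.741ms=3/5b
6) 1644.67ms=27/5b +60.914ms=1/5b
7) 1705.584ms=28/5b +243.655ms=4/5b
8) 1949.239ms=32/5b +243.655ms=4/5b
9) 2192.893ms=36/5b +243.655ms=4/5b
Σ=8b of 8 (197bpm 4/4) — PASS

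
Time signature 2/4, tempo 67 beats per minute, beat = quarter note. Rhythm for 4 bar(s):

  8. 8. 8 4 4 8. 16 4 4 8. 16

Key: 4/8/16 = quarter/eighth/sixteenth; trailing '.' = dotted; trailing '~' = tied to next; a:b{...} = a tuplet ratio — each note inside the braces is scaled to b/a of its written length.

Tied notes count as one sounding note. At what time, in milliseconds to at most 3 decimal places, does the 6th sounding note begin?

note 6 onset = 4b = 3582.09ms

1. 0.0ms @ 0 + 671.642ms (3/4)
2. 671.642ms @ 3/4 + 671.642ms (3/4)
3. 1343.284ms @ 3/2 + 447.761ms (1/2)
4. 1791.045ms @ 2 + 895.522ms (1)
5. 2686.567ms @ 3 + 895.522ms (1)
6. 3582.09ms @ 4 + 671.642ms (3/4)
7. 4253.731ms @ 19/4 + 223.881ms (1/4)
8. 4477.612ms @ 5 + 895.522ms (1)
9. 5373.134ms @ 6 + 895.522ms (1)
10. 6268.657ms @ 7 + 671.642ms (3/4)
11. 6940.299ms @ 31/4 + 223.881ms (1/4)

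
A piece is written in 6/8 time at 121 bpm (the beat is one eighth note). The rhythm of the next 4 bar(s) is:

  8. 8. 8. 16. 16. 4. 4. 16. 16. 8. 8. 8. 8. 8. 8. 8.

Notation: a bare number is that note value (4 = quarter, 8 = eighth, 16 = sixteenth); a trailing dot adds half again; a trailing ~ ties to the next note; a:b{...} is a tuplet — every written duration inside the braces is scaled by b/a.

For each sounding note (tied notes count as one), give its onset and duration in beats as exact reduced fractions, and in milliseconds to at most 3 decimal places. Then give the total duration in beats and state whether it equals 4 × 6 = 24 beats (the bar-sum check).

1) 0.0ms=0b +743.802ms=3/2b
2) 743.802ms=3/2b +743.802ms=3/2b
3) 1487.603ms=3b +743.802ms=3/2b
4) 2231.405ms=9/2b +371.901ms=3/4b
5) 2603.306ms=21/4b +371.901ms=3/4b
6) 2975.207ms=6b +1487.603ms=3b
7) 4462.81ms=9b +1487.603ms=3b
8) 5950.413ms=12b +371.901ms=3/4b
9) 6322.314ms=51/4b +371.901ms=3/4b
10) 6694.215ms=27/2b +743.802ms=3/2b
11) 7438.017ms=15b +743.802ms=3/2b
12) 8181.818ms=33/2b +743.802ms=3/2b
13) 8925.62ms=18b +743.802ms=3/2b
14) 9669.421ms=39/2b +743.802ms=3/2b
15) 10413.223ms=21b +743.802ms=3/2b
16) 11157.025ms=45/2b +743.802ms=3/2b
Σ=24b of 24 (121bpm 6/8) — PASS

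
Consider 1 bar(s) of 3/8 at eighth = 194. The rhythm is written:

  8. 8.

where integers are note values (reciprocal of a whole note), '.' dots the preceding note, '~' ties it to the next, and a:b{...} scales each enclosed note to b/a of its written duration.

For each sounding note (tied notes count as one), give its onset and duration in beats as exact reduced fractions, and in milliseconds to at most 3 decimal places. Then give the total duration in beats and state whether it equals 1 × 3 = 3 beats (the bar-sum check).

1) 0.0ms=0b +463.918ms=3/2b
2) 463.918ms=3/2b +463.918ms=3/2b
Σ=3b of 3 (194bpm 3/8) — PASS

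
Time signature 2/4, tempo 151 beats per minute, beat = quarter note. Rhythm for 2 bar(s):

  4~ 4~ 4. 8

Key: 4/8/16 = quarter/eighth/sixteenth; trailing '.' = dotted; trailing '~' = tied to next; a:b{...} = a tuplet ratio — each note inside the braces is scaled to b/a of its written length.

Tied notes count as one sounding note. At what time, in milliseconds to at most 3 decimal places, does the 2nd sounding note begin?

1. 0.0ms @ 0 + 1390.728ms (7/2)
2. 1390.728ms @ 7/2 + 198.675ms (1/2)

note 2 onset = 7/2b = 1390.728ms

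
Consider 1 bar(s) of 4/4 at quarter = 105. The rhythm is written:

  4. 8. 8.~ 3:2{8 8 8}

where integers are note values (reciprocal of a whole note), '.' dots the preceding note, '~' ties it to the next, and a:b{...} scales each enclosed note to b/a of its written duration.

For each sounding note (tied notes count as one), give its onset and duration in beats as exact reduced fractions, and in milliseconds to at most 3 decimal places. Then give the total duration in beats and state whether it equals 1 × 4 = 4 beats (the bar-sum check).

1) 0.0ms=0b +857.143ms=3/2b
2) 857.143ms=3/2b +428.571ms=3/4b
3) 1285.714ms=9/4b +619.048ms=13/12b
4) 1904.762ms=10/3b +190.476ms=1/3b
5) 2095.238ms=11/3b +190.476ms=1/3b
Σ=4b of 4 (105bpm 4/4) — PASS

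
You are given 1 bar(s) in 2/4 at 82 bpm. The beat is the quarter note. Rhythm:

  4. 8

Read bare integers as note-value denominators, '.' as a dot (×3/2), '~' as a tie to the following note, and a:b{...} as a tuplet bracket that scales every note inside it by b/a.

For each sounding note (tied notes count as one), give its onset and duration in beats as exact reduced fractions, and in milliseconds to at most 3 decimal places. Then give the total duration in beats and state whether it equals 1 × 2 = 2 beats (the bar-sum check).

1) 0.0ms=0b +1097.561ms=3/2b
2) 1097.561ms=3/2b +365.854ms=1/2b
Σ=2b of 2 (82bpm 2/4) — PASS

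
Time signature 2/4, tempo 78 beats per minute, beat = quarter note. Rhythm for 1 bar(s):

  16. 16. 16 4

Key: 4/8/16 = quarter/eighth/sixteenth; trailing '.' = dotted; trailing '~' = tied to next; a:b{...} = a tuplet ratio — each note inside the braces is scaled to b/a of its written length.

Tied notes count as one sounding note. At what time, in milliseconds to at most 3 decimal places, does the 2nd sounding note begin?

1. 0.0ms @ 0 + 288.462ms (3/8)
2. 288.462ms @ 3/8 + 288.462ms (3/8)
3. 576.923ms @ 3/4 + 192.308ms (1/4)
4. 769.231ms @ 1 + 769.231ms (1)

note 2 onset = 3/8b = 288.462ms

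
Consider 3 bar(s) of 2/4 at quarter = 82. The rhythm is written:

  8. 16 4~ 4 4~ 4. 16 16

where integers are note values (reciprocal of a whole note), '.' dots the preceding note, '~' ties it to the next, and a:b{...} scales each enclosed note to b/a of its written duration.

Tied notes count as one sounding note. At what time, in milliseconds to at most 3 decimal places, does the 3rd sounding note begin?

1. 0.0ms @ 0 + 548.78ms (3/4)
2. 548.78ms @ 3/4 + 182.927ms (1/4)
3. 731.707ms @ 1 + 1463.415ms (2)
4. 2195.122ms @ 3 + 1829.268ms (5/2)
5. 4024.39ms @ 11/2 + 182.927ms (1/4)
6. 4207.317ms @ 23/4 + 182.927ms (1/4)

note 3 onset = 1b = 731.707ms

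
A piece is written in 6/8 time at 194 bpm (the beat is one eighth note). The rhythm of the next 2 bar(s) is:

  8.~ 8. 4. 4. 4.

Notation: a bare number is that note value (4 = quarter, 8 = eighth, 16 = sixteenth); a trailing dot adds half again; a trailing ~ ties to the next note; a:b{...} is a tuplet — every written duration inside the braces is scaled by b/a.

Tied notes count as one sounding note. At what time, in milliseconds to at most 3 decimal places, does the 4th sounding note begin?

note 4 onset = 9b = 2783.505ms

1. 0.0ms @ 0 + 927.835ms (3)
2. 927.835ms @ 3 + 927.835ms (3)
3. 1855.67ms @ 6 + 927.835ms (3)
4. 2783.505ms @ 9 + 927.835ms (3)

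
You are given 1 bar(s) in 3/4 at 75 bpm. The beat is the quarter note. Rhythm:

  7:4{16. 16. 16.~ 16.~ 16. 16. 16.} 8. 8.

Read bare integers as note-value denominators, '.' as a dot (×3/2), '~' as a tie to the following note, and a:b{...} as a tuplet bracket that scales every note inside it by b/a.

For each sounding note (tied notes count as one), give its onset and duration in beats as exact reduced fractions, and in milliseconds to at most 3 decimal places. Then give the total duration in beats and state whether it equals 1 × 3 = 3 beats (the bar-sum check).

1) 0.0ms=0b +171.429ms=3/14b
2) 171.429ms=3/14b +171.429ms=3/14b
3) 342.857ms=3/7b +514.286ms=9/14b
4) 857.143ms=15/14b +171.429ms=3/14b
5) 1028.571ms=9/7b +171.429ms=3/14b
6) 1200.0ms=3/2b +600.0ms=3/4b
7) 1800.0ms=9/4b +600.0ms=3/4b
Σ=3b of 3 (75bpm 3/4) — PASS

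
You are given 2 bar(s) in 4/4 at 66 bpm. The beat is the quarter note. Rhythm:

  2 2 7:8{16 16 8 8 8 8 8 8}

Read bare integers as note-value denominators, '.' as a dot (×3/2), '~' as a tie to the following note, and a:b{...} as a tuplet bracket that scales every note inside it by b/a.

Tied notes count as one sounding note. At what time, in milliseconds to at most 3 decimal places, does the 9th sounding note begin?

note 9 onset = 48/7b = 6233.766ms

1. 0.0ms @ 0 + 1818.182ms (2)
2. 1818.182ms @ 2 + 1818.182ms (2)
3. 3636.364ms @ 4 + 259.74ms (2/7)
4. 3896.104ms @ 30/7 + 259.74ms (2/7)
5. 4155.844ms @ 32/7 + 519.481ms (4/7)
6. 4675.325ms @ 36/7 + 519.481ms (4/7)
7. 5194.805ms @ 40/7 + 519.481ms (4/7)
8. 5714.286ms @ 44/7 + 519.481ms (4/7)
9. 6233.766ms @ 48/7 + 519.481ms (4/7)
10. 6753.247ms @ 52/7 + 519.481ms (4/7)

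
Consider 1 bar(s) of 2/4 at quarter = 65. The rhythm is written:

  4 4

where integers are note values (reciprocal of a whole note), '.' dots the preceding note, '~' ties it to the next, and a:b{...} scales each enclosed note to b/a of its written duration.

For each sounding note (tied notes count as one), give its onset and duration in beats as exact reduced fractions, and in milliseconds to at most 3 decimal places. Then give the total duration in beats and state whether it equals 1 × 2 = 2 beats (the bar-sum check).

1) 0.0ms=0b +923.077ms=1b
2) 923.077ms=1b +923.077ms=1b
Σ=2b of 2 (65bpm 2/4) — PASS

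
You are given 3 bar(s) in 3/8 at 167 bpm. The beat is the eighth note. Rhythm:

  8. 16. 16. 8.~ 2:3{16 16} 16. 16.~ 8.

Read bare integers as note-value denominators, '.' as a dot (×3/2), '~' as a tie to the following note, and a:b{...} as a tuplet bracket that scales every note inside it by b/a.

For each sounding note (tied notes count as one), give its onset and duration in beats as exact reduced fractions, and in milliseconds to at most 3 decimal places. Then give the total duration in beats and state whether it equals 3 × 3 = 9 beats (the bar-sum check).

1) 0.0ms=0b +538.922ms=3/2b
2) 538.922ms=3/2b +269.461ms=3/4b
3) 808.383ms=9/4b +269.461ms=3/4b
4) 1077.844ms=3b +808.383ms=9/4b
5) 1886.228ms=21/4b +269.461ms=3/4b
6) 2155.689ms=6b +269.461ms=3/4b
7) 2425.15ms=27/4b +808.383ms=9/4b
Σ=9b of 9 (167bpm 3/8) — PASS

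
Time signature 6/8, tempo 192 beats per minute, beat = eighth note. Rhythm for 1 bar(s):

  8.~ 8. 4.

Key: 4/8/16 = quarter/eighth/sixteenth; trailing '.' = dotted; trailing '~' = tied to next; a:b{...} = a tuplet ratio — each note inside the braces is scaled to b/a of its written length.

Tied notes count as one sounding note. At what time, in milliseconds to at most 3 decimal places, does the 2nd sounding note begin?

1. 0.0ms @ 0 + 937.5ms (3)
2. 937.5ms @ 3 + 937.5ms (3)

note 2 onset = 3b = 937.5ms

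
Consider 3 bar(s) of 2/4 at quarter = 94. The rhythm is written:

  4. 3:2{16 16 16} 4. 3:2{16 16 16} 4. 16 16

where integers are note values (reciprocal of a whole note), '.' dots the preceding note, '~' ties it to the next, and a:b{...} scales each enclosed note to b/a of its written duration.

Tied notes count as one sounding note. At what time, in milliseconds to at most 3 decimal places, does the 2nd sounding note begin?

1. 0.0ms @ 0 + 957.447ms (3/2)
2. 957.447ms @ 3/2 + 106.383ms (1/6)
3. 1063.83ms @ 5/3 + 106.383ms (1/6)
4. 1170.213ms @ 11/6 + 106.383ms (1/6)
5. 1276.596ms @ 2 + 957.447ms (3/2)
6. 2234.043ms @ 7/2 + 106.383ms (1/6)
7. 2340.426ms @ 11/3 + 106.383ms (1/6)
8. 2446.809ms @ 23/6 + 106.383ms (1/6)
9. 2553.191ms @ 4 + 957.447ms (3/2)
10. 3510.638ms @ 11/2 + 159.574ms (1/4)
11. 3670.213ms @ 23/4 + 159.574ms (1/4)

note 2 onset = 3/2b = 957.447ms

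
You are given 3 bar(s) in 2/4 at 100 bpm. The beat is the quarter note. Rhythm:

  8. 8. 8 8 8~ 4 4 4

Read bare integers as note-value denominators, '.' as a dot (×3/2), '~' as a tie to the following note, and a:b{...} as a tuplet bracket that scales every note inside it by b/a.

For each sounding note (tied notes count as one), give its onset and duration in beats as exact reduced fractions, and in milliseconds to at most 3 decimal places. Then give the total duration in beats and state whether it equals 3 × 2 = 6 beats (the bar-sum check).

1) 0.0ms=0b +450.0ms=3/4b
2) 450.0ms=3/4b +450.0ms=3/4b
3) 900.0ms=3/2b +300.0ms=1/2b
4) 1200.0ms=2b +300.0ms=1/2b
5) 1500.0ms=5/2b +900.0ms=3/2b
6) 2400.0ms=4b +600.0ms=1b
7) 3000.0ms=5b +600.0ms=1b
Σ=6b of 6 (100bpm 2/4) — PASS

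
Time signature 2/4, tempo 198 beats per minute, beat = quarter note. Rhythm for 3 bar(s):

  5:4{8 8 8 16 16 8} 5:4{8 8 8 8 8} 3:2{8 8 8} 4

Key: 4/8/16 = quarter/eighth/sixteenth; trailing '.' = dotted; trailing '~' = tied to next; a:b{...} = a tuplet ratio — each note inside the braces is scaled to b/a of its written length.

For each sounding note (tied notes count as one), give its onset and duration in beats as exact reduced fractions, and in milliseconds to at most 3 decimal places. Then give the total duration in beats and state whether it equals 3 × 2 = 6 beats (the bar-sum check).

1) 0.0ms=0b +121.212ms=2/5b
2) 121.212ms=2/5b +121.212ms=2/5b
3) 242.424ms=4/5b +121.212ms=2/5b
4) 363.636ms=6/5b +60.606ms=1/5b
5) 424.242ms=7/5b +60.606ms=1/5b
6) 484.848ms=8/5b +121.212ms=2/5b
7) 606.061ms=2b +121.212ms=2/5b
8) 727.273ms=12/5b +121.212ms=2/5b
9) 848.485ms=14/5b +121.212ms=2/5b
10) 969.697ms=16/5b +121.212ms=2/5b
11) 1090.909ms=18/5b +121.212ms=2/5b
12) 1212.121ms=4b +101.01ms=1/3b
13) 1313.131ms=13/3b +101.01ms=1/3b
14) 1414.141ms=14/3b +101.01ms=1/3b
15) 1515.152ms=5b +303.03ms=1b
Σ=6b of 6 (198bpm 2/4) — PASS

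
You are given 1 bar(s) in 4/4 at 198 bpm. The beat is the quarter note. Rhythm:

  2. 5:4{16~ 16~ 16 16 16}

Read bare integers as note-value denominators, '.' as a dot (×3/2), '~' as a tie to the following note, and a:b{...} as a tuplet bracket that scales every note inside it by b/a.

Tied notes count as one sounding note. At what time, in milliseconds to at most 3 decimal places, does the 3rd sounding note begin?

note 3 onset = 18/5b = 1090.909ms

1. 0.0ms @ 0 + 909.091ms (3)
2. 909.091ms @ 3 + 181.818ms (3/5)
3. 1090.909ms @ 18/5 + 60.606ms (1/5)
4. 1151.515ms @ 19/5 + 60.606ms (1/5)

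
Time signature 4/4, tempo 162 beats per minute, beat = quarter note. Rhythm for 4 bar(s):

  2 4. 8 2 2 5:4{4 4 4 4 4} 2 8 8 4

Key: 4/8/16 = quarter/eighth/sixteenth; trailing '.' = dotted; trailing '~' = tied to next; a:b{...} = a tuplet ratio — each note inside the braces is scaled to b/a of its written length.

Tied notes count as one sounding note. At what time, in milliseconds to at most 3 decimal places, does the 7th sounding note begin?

note 7 onset = 44/5b = 3259.259ms

1. 0.0ms @ 0 + 740.741ms (2)
2. 740.741ms @ 2 + 555.556ms (3/2)
3. 1296.296ms @ 7/2 + 185.185ms (1/2)
4. 1481.481ms @ 4 + 740.741ms (2)
5. 2222.222ms @ 6 + 740.741ms (2)
6. 2962.963ms @ 8 + 296.296ms (4/5)
7. 3259.259ms @ 44/5 + 296.296ms (4/5)
8. 3555.556ms @ 48/5 + 296.296ms (4/5)
9. 3851.852ms @ 52/5 + 296.296ms (4/5)
10. 4148.148ms @ 56/5 + 296.296ms (4/5)
11. 4444.444ms @ 12 + 740.741ms (2)
12. 5185.185ms @ 14 + 185.185ms (1/2)
13. 5370.37ms @ 29/2 + 185.185ms (1/2)
14. 5555.556ms @ 15 + 370.37ms (1)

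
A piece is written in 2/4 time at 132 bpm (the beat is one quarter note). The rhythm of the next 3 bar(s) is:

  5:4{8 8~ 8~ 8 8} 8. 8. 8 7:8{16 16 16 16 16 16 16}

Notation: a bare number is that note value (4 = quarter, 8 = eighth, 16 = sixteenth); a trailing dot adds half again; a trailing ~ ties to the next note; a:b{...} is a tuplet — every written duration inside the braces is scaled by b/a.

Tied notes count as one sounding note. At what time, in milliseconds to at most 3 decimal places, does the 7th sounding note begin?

1. 0.0ms @ 0 + 181.818ms (2/5)
2. 181.818ms @ 2/5 + 545.455ms (6/5)
3. 727.273ms @ 8/5 + 181.818ms (2/5)
4. 909.091ms @ 2 + 340.909ms (3/4)
5. 1250.0ms @ 11/4 + 340.909ms (3/4)
6. 1590.909ms @ 7/2 + 227.273ms (1/2)
7. 1818.182ms @ 4 + 129.87ms (2/7)
8. 1948.052ms @ 30/7 + 129.87ms (2/7)
9. 2077.922ms @ 32/7 + 129.87ms (2/7)
10. 2207.792ms @ 34/7 + 129.87ms (2/7)
11. 2337.662ms @ 36/7 + 129.87ms (2/7)
12. 2467.532ms @ 38/7 + 129.87ms (2/7)
13. 2597.403ms @ 40/7 + 129.87ms (2/7)

note 7 onset = 4b = 1818.182ms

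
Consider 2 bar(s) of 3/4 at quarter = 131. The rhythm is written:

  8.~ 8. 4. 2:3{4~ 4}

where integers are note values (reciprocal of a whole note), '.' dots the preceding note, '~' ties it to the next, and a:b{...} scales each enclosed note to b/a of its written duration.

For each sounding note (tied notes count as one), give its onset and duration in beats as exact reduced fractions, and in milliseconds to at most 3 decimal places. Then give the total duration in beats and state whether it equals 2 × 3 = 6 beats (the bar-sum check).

1) 0.0ms=0b +687.023ms=3/2b
2) 687.023ms=3/2b +687.023ms=3/2b
3) 1374.046ms=3b +1374.046ms=3b
Σ=6b of 6 (131bpm 3/4) — PASS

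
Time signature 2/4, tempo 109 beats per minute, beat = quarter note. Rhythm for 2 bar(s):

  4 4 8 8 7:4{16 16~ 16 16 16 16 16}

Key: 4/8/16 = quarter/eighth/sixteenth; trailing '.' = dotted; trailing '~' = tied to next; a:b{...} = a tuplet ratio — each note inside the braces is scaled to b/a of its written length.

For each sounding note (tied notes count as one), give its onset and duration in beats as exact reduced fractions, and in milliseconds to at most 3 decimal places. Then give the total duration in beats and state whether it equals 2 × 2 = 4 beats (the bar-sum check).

1) 0.0ms=0b +550.459ms=1b
2) 550.459ms=1b +550.459ms=1b
3) 1100.917ms=2b +275.229ms=1/2b
4) 1376.147ms=5/2b +275.229ms=1/2b
5) 1651.376ms=3b +78.637ms=1/7b
6) 1730.013ms=22/7b +157.274ms=2/7b
7) 1887.287ms=24/7b +78.637ms=1/7b
8) 1965.924ms=25/7b +78.637ms=1/7b
9) 2044.561ms=26/7b +78.637ms=1/7b
10) 2123.198ms=27/7b +78.637ms=1/7b
Σ=4b of 4 (109bpm 2/4) — PASS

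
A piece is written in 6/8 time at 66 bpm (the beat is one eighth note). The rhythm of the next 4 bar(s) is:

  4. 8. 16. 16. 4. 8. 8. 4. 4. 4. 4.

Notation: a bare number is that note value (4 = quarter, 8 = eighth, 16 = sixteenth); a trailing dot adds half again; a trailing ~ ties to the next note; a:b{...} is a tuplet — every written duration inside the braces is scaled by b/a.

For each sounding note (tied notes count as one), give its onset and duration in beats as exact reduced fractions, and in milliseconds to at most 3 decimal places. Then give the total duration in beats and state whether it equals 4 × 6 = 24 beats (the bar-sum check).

1) 0.0ms=0b +2727.273ms=3b
2) 2727.273ms=3b +1363.636ms=3/2b
3) 4090.909ms=9/2b +681.818ms=3/4b
4) 4772.727ms=21/4b +681.818ms=3/4b
5) 5454.545ms=6b +2727.273ms=3b
6) 8181.818ms=9b +1363.636ms=3/2b
7) 9545.455ms=21/2b +1363.636ms=3/2b
8) 10909.091ms=12b +2727.273ms=3b
9) 13636.364ms=15b +2727.273ms=3b
10) 16363.636ms=18b +2727.273ms=3b
11) 19090.909ms=21b +2727.273ms=3b
Σ=24b of 24 (66bpm 6/8) — PASS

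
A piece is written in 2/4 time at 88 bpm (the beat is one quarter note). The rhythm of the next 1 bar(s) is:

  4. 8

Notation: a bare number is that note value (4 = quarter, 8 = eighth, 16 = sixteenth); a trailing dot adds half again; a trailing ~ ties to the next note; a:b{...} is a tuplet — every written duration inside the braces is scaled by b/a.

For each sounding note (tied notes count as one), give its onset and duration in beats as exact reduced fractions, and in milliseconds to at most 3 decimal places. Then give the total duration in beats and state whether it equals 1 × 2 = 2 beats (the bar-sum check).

1) 0.0ms=0b +1022.727ms=3/2b
2) 1022.727ms=3/2b +340.909ms=1/2b
Σ=2b of 2 (88bpm 2/4) — PASS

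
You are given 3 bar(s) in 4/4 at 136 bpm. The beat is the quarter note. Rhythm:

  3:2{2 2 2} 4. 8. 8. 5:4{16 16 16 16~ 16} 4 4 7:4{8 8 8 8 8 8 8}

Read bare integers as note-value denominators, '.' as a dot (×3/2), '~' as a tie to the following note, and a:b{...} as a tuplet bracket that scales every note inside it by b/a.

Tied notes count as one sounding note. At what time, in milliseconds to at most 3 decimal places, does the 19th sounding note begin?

1. 0.0ms @ 0 + 588.235ms (4/3)
2. 588.235ms @ 4/3 + 588.235ms (4/3)
3. 1176.471ms @ 8/3 + 588.235ms (4/3)
4. 1764.706ms @ 4 + 661.765ms (3/2)
5. 2426.471ms @ 11/2 + 330.882ms (3/4)
6. 2757.353ms @ 25/4 + 330.882ms (3/4)
7. 3088.235ms @ 7 + 88.235ms (1/5)
8. 3176.471ms @ 36/5 + 88.235ms (1/5)
9. 3264.706ms @ 37/5 + 88.235ms (1/5)
10. 3352.941ms @ 38/5 + 176.471ms (2/5)
11. 3529.412ms @ 8 + 441.176ms (1)
12. 3970.588ms @ 9 + 441.176ms (1)
13. 4411.765ms @ 10 + 126.05ms (2/7)
14. 4537.815ms @ 72/7 + 126.05ms (2/7)
15. 4663.866ms @ 74/7 + 126.05ms (2/7)
16. 4789.916ms @ 76/7 + 126.05ms (2/7)
17. 4915.966ms @ 78/7 + 126.05ms (2/7)
18. 5042.017ms @ 80/7 + 126.05ms (2/7)
19. 5168.067ms @ 82/7 + 126.05ms (2/7)

note 19 onset = 82/7b = 5168.067ms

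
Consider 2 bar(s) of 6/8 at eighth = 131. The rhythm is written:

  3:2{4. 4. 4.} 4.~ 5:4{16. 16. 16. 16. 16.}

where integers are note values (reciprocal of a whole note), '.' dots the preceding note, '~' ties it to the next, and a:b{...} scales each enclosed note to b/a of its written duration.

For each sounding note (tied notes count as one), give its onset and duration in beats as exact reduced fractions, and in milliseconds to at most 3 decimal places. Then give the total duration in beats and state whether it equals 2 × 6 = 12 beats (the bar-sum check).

1) 0.0ms=0b +916.031ms=2b
2) 916.031ms=2b +916.031ms=2b
3) 1832.061ms=4b +916.031ms=2b
4) 2748.092ms=6b +1648.855ms=18/5b
5) 4396.947ms=48/5b +274.809ms=3/5b
6) 4671.756ms=51/5b +274.809ms=3/5b
7) 4946.565ms=54/5b +274.809ms=3/5b
8) 5221.374ms=57/5b +274.809ms=3/5b
Σ=12b of 12 (131bpm 6/8) — PASS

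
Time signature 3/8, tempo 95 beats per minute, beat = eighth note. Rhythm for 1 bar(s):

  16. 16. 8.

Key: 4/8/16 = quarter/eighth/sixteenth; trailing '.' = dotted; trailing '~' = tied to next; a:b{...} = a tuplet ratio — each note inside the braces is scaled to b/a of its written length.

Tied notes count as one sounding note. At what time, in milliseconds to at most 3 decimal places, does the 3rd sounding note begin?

note 3 onset = 3/2b = 947.368ms

1. 0.0ms @ 0 + 473.684ms (3/4)
2. 473.684ms @ 3/4 + 473.684ms (3/4)
3. 947.368ms @ 3/2 + 947.368ms (3/2)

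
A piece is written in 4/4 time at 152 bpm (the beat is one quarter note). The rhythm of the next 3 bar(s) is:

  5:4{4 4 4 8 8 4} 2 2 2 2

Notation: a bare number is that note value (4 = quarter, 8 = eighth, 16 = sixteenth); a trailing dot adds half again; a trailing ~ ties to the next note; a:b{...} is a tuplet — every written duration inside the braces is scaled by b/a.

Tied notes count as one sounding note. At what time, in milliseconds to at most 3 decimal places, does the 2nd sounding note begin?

note 2 onset = 4/5b = 315.789ms

1. 0.0ms @ 0 + 315.789ms (4/5)
2. 315.789ms @ 4/5 + 315.789ms (4/5)
3. 631.579ms @ 8/5 + 315.789ms (4/5)
4. 947.368ms @ 12/5 + 157.895ms (2/5)
5. 1105.263ms @ 14/5 + 157.895ms (2/5)
6. 1263.158ms @ 16/5 + 315.789ms (4/5)
7. 1578.947ms @ 4 + 789.474ms (2)
8. 2368.421ms @ 6 + 789.474ms (2)
9. 3157.895ms @ 8 + 789.474ms (2)
10. 3947.368ms @ 10 + 789.474ms (2)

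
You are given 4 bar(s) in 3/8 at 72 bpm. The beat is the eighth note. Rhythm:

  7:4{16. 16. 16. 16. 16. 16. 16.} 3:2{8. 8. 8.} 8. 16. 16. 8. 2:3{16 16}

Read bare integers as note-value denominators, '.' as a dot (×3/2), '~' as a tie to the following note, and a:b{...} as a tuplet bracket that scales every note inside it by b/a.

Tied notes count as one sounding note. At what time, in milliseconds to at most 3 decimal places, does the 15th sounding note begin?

note 15 onset = 21/2b = 8750.0ms

1. 0.0ms @ 0 + 357.143ms (3/7)
2. 357.143ms @ 3/7 + 357.143ms (3/7)
3. 714.286ms @ 6/7 + 357.143ms (3/7)
4. 1071.429ms @ 9/7 + 357.143ms (3/7)
5. 1428.571ms @ 12/7 + 357.143ms (3/7)
6. 1785.714ms @ 15/7 + 357.143ms (3/7)
7. 2142.857ms @ 18/7 + 357.143ms (3/7)
8. 2500.0ms @ 3 + 833.333ms (1)
9. 3333.333ms @ 4 + 833.333ms (1)
10. 4166.667ms @ 5 + 833.333ms (1)
11. 5000.0ms @ 6 + 1250.0ms (3/2)
12. 6250.0ms @ 15/2 + 625.0ms (3/4)
13. 6875.0ms @ 33/4 + 625.0ms (3/4)
14. 7500.0ms @ 9 + 1250.0ms (3/2)
15. 8750.0ms @ 21/2 + 625.0ms (3/4)
16. 9375.0ms @ 45/4 + 625.0ms (3/4)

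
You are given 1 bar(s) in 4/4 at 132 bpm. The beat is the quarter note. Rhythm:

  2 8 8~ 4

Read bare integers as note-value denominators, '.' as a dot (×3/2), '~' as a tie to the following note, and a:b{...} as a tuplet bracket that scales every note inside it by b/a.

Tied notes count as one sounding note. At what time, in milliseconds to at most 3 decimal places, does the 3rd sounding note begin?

note 3 onset = 5/2b = 1136.364ms

1. 0.0ms @ 0 + 909.091ms (2)
2. 909.091ms @ 2 + 227.273ms (1/2)
3. 1136.364ms @ 5/2 + 681.818ms (3/2)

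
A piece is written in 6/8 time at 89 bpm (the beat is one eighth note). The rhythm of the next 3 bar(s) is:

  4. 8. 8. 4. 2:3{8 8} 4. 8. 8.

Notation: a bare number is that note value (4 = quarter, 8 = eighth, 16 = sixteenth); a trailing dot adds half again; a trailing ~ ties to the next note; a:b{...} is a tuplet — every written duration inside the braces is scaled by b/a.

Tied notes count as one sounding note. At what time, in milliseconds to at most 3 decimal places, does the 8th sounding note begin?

1. 0.0ms @ 0 + 2022.472ms (3)
2. 2022.472ms @ 3 + 1011.236ms (3/2)
3. 3033.708ms @ 9/2 + 1011.236ms (3/2)
4. 4044.944ms @ 6 + 2022.472ms (3)
5. 6067.416ms @ 9 + 1011.236ms (3/2)
6. 7078.652ms @ 21/2 + 1011.236ms (3/2)
7. 8089.888ms @ 12 + 2022.472ms (3)
8. 10112.36ms @ 15 + 1011.236ms (3/2)
9. 11123.596ms @ 33/2 + 1011.236ms (3/2)

note 8 onset = 15b = 10112.36ms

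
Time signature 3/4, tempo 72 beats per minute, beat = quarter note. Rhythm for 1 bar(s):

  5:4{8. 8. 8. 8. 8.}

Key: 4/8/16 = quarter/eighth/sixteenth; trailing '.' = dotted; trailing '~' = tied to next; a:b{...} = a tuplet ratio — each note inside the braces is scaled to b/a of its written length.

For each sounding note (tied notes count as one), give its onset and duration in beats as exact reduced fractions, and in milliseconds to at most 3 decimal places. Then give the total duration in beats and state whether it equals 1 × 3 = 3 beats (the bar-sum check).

1) 0.0ms=0b +500.0ms=3/5b
2) 500.0ms=3/5b +500.0ms=3/5b
3) 1000.0ms=6/5b +500.0ms=3/5b
4) 1500.0ms=9/5b +500.0ms=3/5b
5) 2000.0ms=12/5b +500.0ms=3/5b
Σ=3b of 3 (72bpm 3/4) — PASS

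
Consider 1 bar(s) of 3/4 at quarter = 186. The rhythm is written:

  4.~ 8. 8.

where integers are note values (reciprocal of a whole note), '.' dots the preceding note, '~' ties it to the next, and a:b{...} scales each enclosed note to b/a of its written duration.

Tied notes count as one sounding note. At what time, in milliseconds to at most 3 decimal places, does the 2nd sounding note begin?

1. 0.0ms @ 0 + 725.806ms (9/4)
2. 725.806ms @ 9/4 + 241.935ms (3/4)

note 2 onset = 9/4b = 725.806ms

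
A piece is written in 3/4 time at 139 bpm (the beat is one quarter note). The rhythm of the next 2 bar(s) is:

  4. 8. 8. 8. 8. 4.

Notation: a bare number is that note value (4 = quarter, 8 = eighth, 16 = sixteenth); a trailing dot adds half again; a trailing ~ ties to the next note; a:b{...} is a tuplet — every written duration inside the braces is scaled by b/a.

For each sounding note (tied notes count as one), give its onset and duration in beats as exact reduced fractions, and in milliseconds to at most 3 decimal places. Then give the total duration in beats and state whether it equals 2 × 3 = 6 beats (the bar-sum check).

1) 0.0ms=0b +647.482ms=3/2b
2) 647.482ms=3/2b +323.741ms=3/4b
3) 971.223ms=9/4b +323.741ms=3/4b
4) 1294.964ms=3b +323.741ms=3/4b
5) 1618.705ms=15/4b +323.741ms=3/4b
6) 1942.446ms=9/2b +647.482ms=3/2b
Σ=6b of 6 (139bpm 3/4) — PASS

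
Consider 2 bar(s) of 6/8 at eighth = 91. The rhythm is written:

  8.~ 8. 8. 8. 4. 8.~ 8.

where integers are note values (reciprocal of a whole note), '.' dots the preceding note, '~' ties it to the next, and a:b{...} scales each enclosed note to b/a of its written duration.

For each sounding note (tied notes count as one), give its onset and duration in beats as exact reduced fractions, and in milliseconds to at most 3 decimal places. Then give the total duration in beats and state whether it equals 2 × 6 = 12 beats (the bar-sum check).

1) 0.0ms=0b +1978.022ms=3b
2) 1978.022ms=3b +989.011ms=3/2b
3) 2967.033ms=9/2b +989.011ms=3/2b
4) 3956.044ms=6b +1978.022ms=3b
5) 5934.066ms=9b +1978.022ms=3b
Σ=12b of 12 (91bpm 6/8) — PASS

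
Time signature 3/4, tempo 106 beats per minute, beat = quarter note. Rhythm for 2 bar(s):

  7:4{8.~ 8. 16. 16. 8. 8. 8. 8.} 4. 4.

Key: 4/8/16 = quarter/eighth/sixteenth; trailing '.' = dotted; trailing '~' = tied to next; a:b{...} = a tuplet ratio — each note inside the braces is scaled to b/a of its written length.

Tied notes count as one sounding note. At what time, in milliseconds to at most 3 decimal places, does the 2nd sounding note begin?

note 2 onset = 6/7b = 485.175ms

1. 0.0ms @ 0 + 485.175ms (6/7)
2. 485.175ms @ 6/7 + 121.294ms (3/14)
3. 606.469ms @ 15/14 + 121.294ms (3/14)
4. 727.763ms @ 9/7 + 242.588ms (3/7)
5. 970.35ms @ 12/7 + 242.588ms (3/7)
6. 1212.938ms @ 15/7 + 242.588ms (3/7)
7. 1455.526ms @ 18/7 + 242.588ms (3/7)
8. 1698.113ms @ 3 + 849.057ms (3/2)
9. 2547.17ms @ 9/2 + 849.057ms (3/2)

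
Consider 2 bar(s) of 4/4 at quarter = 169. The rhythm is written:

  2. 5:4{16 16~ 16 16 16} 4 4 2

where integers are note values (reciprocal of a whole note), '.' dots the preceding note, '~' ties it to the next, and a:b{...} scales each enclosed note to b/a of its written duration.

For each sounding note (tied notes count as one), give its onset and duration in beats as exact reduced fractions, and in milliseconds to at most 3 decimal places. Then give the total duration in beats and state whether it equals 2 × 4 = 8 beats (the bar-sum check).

1) 0.0ms=0b +1065.089ms=3b
2) 1065.089ms=3b +71.006ms=1/5b
3) 1136.095ms=16/5b +142.012ms=2/5b
4) 1278.107ms=18/5b +71.006ms=1/5b
5) 1349.112ms=19/5b +71.006ms=1/5b
6) 1420.118ms=4b +355.03ms=1b
7) 1775.148ms=5b +355.03ms=1b
8) 2130.178ms=6b +710.059ms=2b
Σ=8b of 8 (169bpm 4/4) — PASS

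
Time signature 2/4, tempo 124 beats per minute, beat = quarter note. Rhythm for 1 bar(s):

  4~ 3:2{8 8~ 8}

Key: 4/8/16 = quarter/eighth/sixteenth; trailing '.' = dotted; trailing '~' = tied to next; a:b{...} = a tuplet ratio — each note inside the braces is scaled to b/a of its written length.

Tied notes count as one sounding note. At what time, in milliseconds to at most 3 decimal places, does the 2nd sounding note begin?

note 2 onset = 4/3b = 645.161ms

1. 0.0ms @ 0 + 645.161ms (4/3)
2. 645.161ms @ 4/3 + 322.581ms (2/3)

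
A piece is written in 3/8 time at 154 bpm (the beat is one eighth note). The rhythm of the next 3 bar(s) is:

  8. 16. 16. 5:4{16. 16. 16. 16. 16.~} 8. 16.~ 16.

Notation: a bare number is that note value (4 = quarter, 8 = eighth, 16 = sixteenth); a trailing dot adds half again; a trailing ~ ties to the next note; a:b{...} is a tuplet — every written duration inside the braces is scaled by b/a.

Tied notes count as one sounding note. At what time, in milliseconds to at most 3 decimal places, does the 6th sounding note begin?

1. 0.0ms @ 0 + 584.416ms (3/2)
2. 584.416ms @ 3/2 + 292.208ms (3/4)
3. 876.623ms @ 9/4 + 292.208ms (3/4)
4. 1168.831ms @ 3 + 233.766ms (3/5)
5. 1402.597ms @ 18/5 + 233.766ms (3/5)
6. 1636.364ms @ 21/5 + 233.766ms (3/5)
7. 1870.13ms @ 24/5 + 233.766ms (3/5)
8. 2103.896ms @ 27/5 + 818.182ms (21/10)
9. 2922.078ms @ 15/2 + 584.416ms (3/2)

note 6 onset = 21/5b = 1636.364ms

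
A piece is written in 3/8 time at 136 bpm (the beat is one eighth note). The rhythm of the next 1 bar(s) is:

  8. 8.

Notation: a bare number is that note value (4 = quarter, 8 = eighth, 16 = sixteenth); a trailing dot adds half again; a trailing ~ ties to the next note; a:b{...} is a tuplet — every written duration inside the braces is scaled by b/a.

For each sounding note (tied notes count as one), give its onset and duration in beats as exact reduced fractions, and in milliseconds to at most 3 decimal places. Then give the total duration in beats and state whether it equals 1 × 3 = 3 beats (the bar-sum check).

1) 0.0ms=0b +661.765ms=3/2b
2) 661.765ms=3/2b +661.765ms=3/2b
Σ=3b of 3 (136bpm 3/8) — PASS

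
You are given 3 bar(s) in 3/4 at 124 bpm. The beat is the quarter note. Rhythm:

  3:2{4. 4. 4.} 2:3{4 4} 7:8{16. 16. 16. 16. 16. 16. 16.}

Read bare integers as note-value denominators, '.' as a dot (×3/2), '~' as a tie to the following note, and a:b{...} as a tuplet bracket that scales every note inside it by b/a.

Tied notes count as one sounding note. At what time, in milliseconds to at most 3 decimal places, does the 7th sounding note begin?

1. 0.0ms @ 0 + 483.871ms (1)
2. 483.871ms @ 1 + 483.871ms (1)
3. 967.742ms @ 2 + 483.871ms (1)
4. 1451.613ms @ 3 + 725.806ms (3/2)
5. 2177.419ms @ 9/2 + 725.806ms (3/2)
6. 2903.226ms @ 6 + 207.373ms (3/7)
7. 3110.599ms @ 45/7 + 207.373ms (3/7)
8. 3317.972ms @ 48/7 + 207.373ms (3/7)
9. 3525.346ms @ 51/7 + 207.373ms (3/7)
10. 3732.719ms @ 54/7 + 207.373ms (3/7)
11. 3940.092ms @ 57/7 + 207.373ms (3/7)
12. 4147.465ms @ 60/7 + 207.373ms (3/7)

note 7 onset = 45/7b = 3110.599ms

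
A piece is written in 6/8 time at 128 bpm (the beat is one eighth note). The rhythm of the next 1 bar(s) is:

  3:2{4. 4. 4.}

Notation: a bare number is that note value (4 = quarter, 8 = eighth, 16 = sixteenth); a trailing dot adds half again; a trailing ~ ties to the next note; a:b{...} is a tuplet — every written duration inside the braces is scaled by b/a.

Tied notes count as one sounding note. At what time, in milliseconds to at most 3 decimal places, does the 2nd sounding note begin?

1. 0.0ms @ 0 + 937.5ms (2)
2. 937.5ms @ 2 + 937.5ms (2)
3. 1875.0ms @ 4 + 937.5ms (2)

note 2 onset = 2b = 937.5ms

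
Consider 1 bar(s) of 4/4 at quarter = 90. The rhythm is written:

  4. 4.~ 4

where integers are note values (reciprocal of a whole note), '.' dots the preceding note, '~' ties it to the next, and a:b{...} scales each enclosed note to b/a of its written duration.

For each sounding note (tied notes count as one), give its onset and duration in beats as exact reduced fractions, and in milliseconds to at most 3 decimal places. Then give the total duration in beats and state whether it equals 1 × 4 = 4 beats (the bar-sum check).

1) 0.0ms=0b +1000.0ms=3/2b
2) 1000.0ms=3/2b +1666.667ms=5/2b
Σ=4b of 4 (90bpm 4/4) — PASS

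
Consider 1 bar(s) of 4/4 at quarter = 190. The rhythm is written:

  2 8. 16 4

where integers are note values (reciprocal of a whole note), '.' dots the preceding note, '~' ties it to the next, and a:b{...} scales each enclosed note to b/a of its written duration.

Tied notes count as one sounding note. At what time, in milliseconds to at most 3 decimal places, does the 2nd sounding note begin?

note 2 onset = 2b = 631.579ms

1. 0.0ms @ 0 + 631.579ms (2)
2. 631.579ms @ 2 + 236.842ms (3/4)
3. 868.421ms @ 11/4 + 78.947ms (1/4)
4. 947.368ms @ 3 + 315.789ms (1)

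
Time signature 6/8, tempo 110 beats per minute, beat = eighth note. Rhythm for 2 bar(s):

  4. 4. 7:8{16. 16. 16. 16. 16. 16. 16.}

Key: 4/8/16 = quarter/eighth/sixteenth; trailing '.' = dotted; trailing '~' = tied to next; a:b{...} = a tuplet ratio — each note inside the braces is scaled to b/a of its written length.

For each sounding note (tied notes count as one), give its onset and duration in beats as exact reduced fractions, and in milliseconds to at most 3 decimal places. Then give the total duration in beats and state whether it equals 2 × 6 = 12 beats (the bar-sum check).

1) 0.0ms=0b +1636.364ms=3b
2) 1636.364ms=3b +1636.364ms=3b
3) 3272.727ms=6b +467.532ms=6/7b
4) 3740.26ms=48/7b +467.532ms=6/7b
5) 4207.792ms=54/7b +467.532ms=6/7b
6) 4675.325ms=60/7b +467.532ms=6/7b
7) 5142.857ms=66/7b +467.532ms=6/7b
8) 5610.39ms=72/7b +467.532ms=6/7b
9) 6077.922ms=78/7b +467.532ms=6/7b
Σ=12b of 12 (110bpm 6/8) — PASS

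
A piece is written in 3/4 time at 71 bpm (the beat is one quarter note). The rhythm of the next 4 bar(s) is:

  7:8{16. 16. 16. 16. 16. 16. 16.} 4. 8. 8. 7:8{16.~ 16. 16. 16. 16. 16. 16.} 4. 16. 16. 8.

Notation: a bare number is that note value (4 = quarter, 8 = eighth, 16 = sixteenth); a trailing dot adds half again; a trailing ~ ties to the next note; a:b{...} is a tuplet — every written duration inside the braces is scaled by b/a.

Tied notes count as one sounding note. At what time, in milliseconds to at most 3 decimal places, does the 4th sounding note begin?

1. 0.0ms @ 0 + 362.173ms (3/7)
2. 362.173ms @ 3/7 + 362.173ms (3/7)
3. 724.346ms @ 6/7 + 362.173ms (3/7)
4. 1086.519ms @ 9/7 + 362.173ms (3/7)
5. 1448.692ms @ 12/7 + 362.173ms (3/7)
6. 1810.865ms @ 15/7 + 362.173ms (3/7)
7. 2173.038ms @ 18/7 + 362.173ms (3/7)
8. 2535.211ms @ 3 + 1267.606ms (3/2)
9. 3802.817ms @ 9/2 + 633.803ms (3/4)
10. 4436.62ms @ 21/4 + 633.803ms (3/4)
11. 5070.423ms @ 6 + 724.346ms (6/7)
12. 5794.769ms @ 48/7 + 362.173ms (3/7)
13. 6156.942ms @ 51/7 + 362.173ms (3/7)
14. 6519.115ms @ 54/7 + 362.173ms (3/7)
15. 6881.288ms @ 57/7 + 362.173ms (3/7)
16. 7243.461ms @ 60/7 + 362.173ms (3/7)
17. 7605.634ms @ 9 + 1267.606ms (3/2)
18. 8873.239ms @ 21/2 + 316.901ms (3/8)
19. 9190.141ms @ 87/8 + 316.901ms (3/8)
20. 9507.042ms @ 45/4 + 633.803ms (3/4)

note 4 onset = 9/7b = 1086.519ms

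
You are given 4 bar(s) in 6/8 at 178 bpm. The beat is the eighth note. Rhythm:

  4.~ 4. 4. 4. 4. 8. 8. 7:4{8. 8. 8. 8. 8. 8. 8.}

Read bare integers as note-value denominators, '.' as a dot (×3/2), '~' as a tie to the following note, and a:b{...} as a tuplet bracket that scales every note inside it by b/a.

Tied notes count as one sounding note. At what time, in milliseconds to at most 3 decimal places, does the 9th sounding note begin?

note 9 onset = 138/7b = 6645.265ms

1. 0.0ms @ 0 + 2022.472ms (6)
2. 2022.472ms @ 6 + 1011.236ms (3)
3. 3033.708ms @ 9 + 1011.236ms (3)
4. 4044.944ms @ 12 + 1011.236ms (3)
5. 5056.18ms @ 15 + 505.618ms (3/2)
6. 5561.798ms @ 33/2 + 505.618ms (3/2)
7. 6067.416ms @ 18 + 288.925ms (6/7)
8. 6356.34ms @ 132/7 + 288.925ms (6/7)
9. 6645.265ms @ 138/7 + 288.925ms (6/7)
10. 6934.189ms @ 144/7 + 288.925ms (6/7)
11. 7223.114ms @ 150/7 + 288.925ms (6/7)
12. 7512.039ms @ 156/7 + 288.925ms (6/7)
13. 7800.963ms @ 162/7 + 288.925ms (6/7)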